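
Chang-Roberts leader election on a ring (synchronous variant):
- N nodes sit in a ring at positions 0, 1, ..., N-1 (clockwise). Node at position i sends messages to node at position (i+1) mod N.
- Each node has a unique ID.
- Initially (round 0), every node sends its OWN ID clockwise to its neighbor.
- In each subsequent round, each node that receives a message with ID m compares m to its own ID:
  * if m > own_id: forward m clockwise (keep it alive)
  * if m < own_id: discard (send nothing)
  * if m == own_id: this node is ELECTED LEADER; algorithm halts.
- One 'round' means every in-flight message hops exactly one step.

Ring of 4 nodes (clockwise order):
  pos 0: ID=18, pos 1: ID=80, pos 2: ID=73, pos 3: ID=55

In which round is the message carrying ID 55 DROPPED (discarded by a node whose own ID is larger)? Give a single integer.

Answer: 2

Derivation:
Round 1: pos1(id80) recv 18: drop; pos2(id73) recv 80: fwd; pos3(id55) recv 73: fwd; pos0(id18) recv 55: fwd
Round 2: pos3(id55) recv 80: fwd; pos0(id18) recv 73: fwd; pos1(id80) recv 55: drop
Round 3: pos0(id18) recv 80: fwd; pos1(id80) recv 73: drop
Round 4: pos1(id80) recv 80: ELECTED
Message ID 55 originates at pos 3; dropped at pos 1 in round 2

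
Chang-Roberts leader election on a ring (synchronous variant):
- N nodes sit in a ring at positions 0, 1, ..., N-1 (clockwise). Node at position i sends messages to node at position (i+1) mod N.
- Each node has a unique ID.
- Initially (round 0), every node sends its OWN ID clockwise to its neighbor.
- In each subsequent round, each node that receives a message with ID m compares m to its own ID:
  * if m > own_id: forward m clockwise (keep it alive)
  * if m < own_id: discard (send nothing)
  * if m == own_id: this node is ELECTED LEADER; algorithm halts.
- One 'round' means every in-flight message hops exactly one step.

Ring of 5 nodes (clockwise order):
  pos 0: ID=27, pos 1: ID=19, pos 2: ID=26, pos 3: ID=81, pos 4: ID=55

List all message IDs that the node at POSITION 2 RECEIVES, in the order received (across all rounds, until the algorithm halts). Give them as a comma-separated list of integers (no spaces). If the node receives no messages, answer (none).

Round 1: pos1(id19) recv 27: fwd; pos2(id26) recv 19: drop; pos3(id81) recv 26: drop; pos4(id55) recv 81: fwd; pos0(id27) recv 55: fwd
Round 2: pos2(id26) recv 27: fwd; pos0(id27) recv 81: fwd; pos1(id19) recv 55: fwd
Round 3: pos3(id81) recv 27: drop; pos1(id19) recv 81: fwd; pos2(id26) recv 55: fwd
Round 4: pos2(id26) recv 81: fwd; pos3(id81) recv 55: drop
Round 5: pos3(id81) recv 81: ELECTED

Answer: 19,27,55,81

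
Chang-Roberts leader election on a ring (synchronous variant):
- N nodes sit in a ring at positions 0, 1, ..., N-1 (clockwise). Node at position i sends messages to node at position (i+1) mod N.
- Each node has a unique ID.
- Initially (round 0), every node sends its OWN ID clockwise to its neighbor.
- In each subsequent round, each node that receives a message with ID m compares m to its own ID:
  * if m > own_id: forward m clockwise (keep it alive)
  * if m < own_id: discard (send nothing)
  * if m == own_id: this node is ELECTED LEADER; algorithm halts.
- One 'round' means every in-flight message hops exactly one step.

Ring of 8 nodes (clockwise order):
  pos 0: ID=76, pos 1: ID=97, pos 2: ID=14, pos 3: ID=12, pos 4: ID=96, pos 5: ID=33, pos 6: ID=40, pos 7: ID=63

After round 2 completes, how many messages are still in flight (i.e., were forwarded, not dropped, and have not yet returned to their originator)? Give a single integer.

Answer: 2

Derivation:
Round 1: pos1(id97) recv 76: drop; pos2(id14) recv 97: fwd; pos3(id12) recv 14: fwd; pos4(id96) recv 12: drop; pos5(id33) recv 96: fwd; pos6(id40) recv 33: drop; pos7(id63) recv 40: drop; pos0(id76) recv 63: drop
Round 2: pos3(id12) recv 97: fwd; pos4(id96) recv 14: drop; pos6(id40) recv 96: fwd
After round 2: 2 messages still in flight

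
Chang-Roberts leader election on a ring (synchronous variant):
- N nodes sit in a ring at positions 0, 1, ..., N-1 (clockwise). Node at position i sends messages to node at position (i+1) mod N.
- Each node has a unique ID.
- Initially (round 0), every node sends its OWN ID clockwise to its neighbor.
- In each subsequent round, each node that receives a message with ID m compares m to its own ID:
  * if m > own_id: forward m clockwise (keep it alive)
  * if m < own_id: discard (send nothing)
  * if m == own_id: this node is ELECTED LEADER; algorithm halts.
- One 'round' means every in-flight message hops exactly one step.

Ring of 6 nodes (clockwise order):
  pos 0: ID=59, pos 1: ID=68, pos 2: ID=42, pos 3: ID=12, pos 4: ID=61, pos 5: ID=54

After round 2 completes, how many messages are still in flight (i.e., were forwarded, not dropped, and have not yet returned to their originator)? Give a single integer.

Answer: 2

Derivation:
Round 1: pos1(id68) recv 59: drop; pos2(id42) recv 68: fwd; pos3(id12) recv 42: fwd; pos4(id61) recv 12: drop; pos5(id54) recv 61: fwd; pos0(id59) recv 54: drop
Round 2: pos3(id12) recv 68: fwd; pos4(id61) recv 42: drop; pos0(id59) recv 61: fwd
After round 2: 2 messages still in flight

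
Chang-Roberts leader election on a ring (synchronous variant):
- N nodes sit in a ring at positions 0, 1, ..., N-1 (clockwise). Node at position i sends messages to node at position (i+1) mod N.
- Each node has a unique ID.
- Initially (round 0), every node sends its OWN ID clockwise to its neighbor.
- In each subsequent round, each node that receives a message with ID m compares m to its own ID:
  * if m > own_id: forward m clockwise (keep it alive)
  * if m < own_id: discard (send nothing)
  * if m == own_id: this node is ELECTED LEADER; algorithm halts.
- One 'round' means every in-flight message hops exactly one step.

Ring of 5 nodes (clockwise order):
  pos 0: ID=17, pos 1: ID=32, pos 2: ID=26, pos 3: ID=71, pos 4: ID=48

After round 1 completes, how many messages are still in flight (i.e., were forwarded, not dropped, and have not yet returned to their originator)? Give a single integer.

Answer: 3

Derivation:
Round 1: pos1(id32) recv 17: drop; pos2(id26) recv 32: fwd; pos3(id71) recv 26: drop; pos4(id48) recv 71: fwd; pos0(id17) recv 48: fwd
After round 1: 3 messages still in flight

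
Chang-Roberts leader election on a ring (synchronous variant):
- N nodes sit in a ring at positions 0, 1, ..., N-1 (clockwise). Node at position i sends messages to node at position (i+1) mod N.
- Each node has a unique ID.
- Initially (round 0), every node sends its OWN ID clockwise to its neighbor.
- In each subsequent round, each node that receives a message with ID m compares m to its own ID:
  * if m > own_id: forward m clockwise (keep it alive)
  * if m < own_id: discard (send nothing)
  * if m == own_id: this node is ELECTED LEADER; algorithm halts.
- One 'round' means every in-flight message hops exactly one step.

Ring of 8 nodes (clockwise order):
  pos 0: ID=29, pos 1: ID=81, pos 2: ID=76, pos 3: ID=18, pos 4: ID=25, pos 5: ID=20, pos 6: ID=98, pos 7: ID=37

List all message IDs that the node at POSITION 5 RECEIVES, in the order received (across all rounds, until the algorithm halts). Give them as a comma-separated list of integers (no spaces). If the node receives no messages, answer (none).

Round 1: pos1(id81) recv 29: drop; pos2(id76) recv 81: fwd; pos3(id18) recv 76: fwd; pos4(id25) recv 18: drop; pos5(id20) recv 25: fwd; pos6(id98) recv 20: drop; pos7(id37) recv 98: fwd; pos0(id29) recv 37: fwd
Round 2: pos3(id18) recv 81: fwd; pos4(id25) recv 76: fwd; pos6(id98) recv 25: drop; pos0(id29) recv 98: fwd; pos1(id81) recv 37: drop
Round 3: pos4(id25) recv 81: fwd; pos5(id20) recv 76: fwd; pos1(id81) recv 98: fwd
Round 4: pos5(id20) recv 81: fwd; pos6(id98) recv 76: drop; pos2(id76) recv 98: fwd
Round 5: pos6(id98) recv 81: drop; pos3(id18) recv 98: fwd
Round 6: pos4(id25) recv 98: fwd
Round 7: pos5(id20) recv 98: fwd
Round 8: pos6(id98) recv 98: ELECTED

Answer: 25,76,81,98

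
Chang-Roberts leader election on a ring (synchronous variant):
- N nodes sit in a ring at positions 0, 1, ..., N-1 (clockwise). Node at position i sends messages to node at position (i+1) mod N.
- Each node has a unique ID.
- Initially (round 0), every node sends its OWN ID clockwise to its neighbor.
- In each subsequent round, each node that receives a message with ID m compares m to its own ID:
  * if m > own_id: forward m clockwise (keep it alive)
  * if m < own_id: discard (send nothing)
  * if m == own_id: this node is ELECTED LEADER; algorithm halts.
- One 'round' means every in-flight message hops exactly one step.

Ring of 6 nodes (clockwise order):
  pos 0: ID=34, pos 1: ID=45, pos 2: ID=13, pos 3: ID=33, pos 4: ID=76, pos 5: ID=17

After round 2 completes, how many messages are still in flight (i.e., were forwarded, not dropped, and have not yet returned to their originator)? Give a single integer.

Round 1: pos1(id45) recv 34: drop; pos2(id13) recv 45: fwd; pos3(id33) recv 13: drop; pos4(id76) recv 33: drop; pos5(id17) recv 76: fwd; pos0(id34) recv 17: drop
Round 2: pos3(id33) recv 45: fwd; pos0(id34) recv 76: fwd
After round 2: 2 messages still in flight

Answer: 2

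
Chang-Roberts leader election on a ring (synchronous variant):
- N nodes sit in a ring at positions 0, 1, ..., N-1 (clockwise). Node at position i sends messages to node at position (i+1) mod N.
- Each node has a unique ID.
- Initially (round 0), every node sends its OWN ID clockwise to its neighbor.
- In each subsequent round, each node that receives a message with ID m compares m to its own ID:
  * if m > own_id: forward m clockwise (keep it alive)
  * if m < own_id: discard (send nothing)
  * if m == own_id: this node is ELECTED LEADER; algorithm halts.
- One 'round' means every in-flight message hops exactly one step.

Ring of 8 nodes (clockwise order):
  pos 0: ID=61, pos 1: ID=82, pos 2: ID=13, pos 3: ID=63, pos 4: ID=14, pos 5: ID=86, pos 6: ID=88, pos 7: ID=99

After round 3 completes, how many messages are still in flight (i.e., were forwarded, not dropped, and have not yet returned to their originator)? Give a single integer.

Round 1: pos1(id82) recv 61: drop; pos2(id13) recv 82: fwd; pos3(id63) recv 13: drop; pos4(id14) recv 63: fwd; pos5(id86) recv 14: drop; pos6(id88) recv 86: drop; pos7(id99) recv 88: drop; pos0(id61) recv 99: fwd
Round 2: pos3(id63) recv 82: fwd; pos5(id86) recv 63: drop; pos1(id82) recv 99: fwd
Round 3: pos4(id14) recv 82: fwd; pos2(id13) recv 99: fwd
After round 3: 2 messages still in flight

Answer: 2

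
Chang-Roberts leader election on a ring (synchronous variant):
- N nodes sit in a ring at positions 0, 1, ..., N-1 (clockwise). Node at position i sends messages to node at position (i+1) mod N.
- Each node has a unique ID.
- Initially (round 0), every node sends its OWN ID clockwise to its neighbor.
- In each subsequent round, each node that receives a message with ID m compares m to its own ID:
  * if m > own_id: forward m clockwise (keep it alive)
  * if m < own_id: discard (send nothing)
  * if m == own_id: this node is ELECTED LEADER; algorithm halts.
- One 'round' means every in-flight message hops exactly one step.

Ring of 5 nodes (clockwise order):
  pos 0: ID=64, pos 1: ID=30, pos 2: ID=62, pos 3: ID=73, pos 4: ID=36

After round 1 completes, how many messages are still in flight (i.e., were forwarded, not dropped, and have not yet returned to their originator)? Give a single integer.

Answer: 2

Derivation:
Round 1: pos1(id30) recv 64: fwd; pos2(id62) recv 30: drop; pos3(id73) recv 62: drop; pos4(id36) recv 73: fwd; pos0(id64) recv 36: drop
After round 1: 2 messages still in flight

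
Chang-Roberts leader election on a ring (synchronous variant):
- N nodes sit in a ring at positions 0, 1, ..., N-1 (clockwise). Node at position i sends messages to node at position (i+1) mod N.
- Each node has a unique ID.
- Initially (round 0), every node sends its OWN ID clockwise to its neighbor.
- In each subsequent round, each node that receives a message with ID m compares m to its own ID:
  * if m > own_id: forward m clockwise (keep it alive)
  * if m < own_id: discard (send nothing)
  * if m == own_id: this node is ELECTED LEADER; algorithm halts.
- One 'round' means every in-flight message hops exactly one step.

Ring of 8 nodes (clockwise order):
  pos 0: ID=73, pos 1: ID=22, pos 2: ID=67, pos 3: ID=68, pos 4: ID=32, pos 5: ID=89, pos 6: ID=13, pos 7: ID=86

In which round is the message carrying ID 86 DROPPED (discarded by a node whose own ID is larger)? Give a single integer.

Round 1: pos1(id22) recv 73: fwd; pos2(id67) recv 22: drop; pos3(id68) recv 67: drop; pos4(id32) recv 68: fwd; pos5(id89) recv 32: drop; pos6(id13) recv 89: fwd; pos7(id86) recv 13: drop; pos0(id73) recv 86: fwd
Round 2: pos2(id67) recv 73: fwd; pos5(id89) recv 68: drop; pos7(id86) recv 89: fwd; pos1(id22) recv 86: fwd
Round 3: pos3(id68) recv 73: fwd; pos0(id73) recv 89: fwd; pos2(id67) recv 86: fwd
Round 4: pos4(id32) recv 73: fwd; pos1(id22) recv 89: fwd; pos3(id68) recv 86: fwd
Round 5: pos5(id89) recv 73: drop; pos2(id67) recv 89: fwd; pos4(id32) recv 86: fwd
Round 6: pos3(id68) recv 89: fwd; pos5(id89) recv 86: drop
Round 7: pos4(id32) recv 89: fwd
Round 8: pos5(id89) recv 89: ELECTED
Message ID 86 originates at pos 7; dropped at pos 5 in round 6

Answer: 6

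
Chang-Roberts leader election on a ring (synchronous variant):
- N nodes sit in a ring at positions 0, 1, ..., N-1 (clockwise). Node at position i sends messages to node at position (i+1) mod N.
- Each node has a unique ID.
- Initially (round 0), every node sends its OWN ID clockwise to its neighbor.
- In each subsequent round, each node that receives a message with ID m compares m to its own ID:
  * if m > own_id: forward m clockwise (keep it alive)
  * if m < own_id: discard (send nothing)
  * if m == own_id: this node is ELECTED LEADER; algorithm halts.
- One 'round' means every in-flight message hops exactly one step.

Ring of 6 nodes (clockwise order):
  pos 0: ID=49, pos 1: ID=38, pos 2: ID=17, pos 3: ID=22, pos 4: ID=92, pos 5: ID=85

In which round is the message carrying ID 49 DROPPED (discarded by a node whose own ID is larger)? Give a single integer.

Answer: 4

Derivation:
Round 1: pos1(id38) recv 49: fwd; pos2(id17) recv 38: fwd; pos3(id22) recv 17: drop; pos4(id92) recv 22: drop; pos5(id85) recv 92: fwd; pos0(id49) recv 85: fwd
Round 2: pos2(id17) recv 49: fwd; pos3(id22) recv 38: fwd; pos0(id49) recv 92: fwd; pos1(id38) recv 85: fwd
Round 3: pos3(id22) recv 49: fwd; pos4(id92) recv 38: drop; pos1(id38) recv 92: fwd; pos2(id17) recv 85: fwd
Round 4: pos4(id92) recv 49: drop; pos2(id17) recv 92: fwd; pos3(id22) recv 85: fwd
Round 5: pos3(id22) recv 92: fwd; pos4(id92) recv 85: drop
Round 6: pos4(id92) recv 92: ELECTED
Message ID 49 originates at pos 0; dropped at pos 4 in round 4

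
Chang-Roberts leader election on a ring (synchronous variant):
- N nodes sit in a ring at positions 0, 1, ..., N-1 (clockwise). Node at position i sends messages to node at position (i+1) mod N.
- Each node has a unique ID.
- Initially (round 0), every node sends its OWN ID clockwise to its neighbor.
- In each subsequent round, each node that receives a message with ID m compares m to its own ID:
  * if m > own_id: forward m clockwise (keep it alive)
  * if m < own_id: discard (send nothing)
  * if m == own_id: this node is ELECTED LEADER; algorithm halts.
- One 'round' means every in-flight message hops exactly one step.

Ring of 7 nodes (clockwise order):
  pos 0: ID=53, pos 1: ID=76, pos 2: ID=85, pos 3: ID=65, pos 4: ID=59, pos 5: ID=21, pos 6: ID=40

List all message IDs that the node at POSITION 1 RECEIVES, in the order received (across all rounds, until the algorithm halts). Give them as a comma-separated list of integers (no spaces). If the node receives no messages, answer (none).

Round 1: pos1(id76) recv 53: drop; pos2(id85) recv 76: drop; pos3(id65) recv 85: fwd; pos4(id59) recv 65: fwd; pos5(id21) recv 59: fwd; pos6(id40) recv 21: drop; pos0(id53) recv 40: drop
Round 2: pos4(id59) recv 85: fwd; pos5(id21) recv 65: fwd; pos6(id40) recv 59: fwd
Round 3: pos5(id21) recv 85: fwd; pos6(id40) recv 65: fwd; pos0(id53) recv 59: fwd
Round 4: pos6(id40) recv 85: fwd; pos0(id53) recv 65: fwd; pos1(id76) recv 59: drop
Round 5: pos0(id53) recv 85: fwd; pos1(id76) recv 65: drop
Round 6: pos1(id76) recv 85: fwd
Round 7: pos2(id85) recv 85: ELECTED

Answer: 53,59,65,85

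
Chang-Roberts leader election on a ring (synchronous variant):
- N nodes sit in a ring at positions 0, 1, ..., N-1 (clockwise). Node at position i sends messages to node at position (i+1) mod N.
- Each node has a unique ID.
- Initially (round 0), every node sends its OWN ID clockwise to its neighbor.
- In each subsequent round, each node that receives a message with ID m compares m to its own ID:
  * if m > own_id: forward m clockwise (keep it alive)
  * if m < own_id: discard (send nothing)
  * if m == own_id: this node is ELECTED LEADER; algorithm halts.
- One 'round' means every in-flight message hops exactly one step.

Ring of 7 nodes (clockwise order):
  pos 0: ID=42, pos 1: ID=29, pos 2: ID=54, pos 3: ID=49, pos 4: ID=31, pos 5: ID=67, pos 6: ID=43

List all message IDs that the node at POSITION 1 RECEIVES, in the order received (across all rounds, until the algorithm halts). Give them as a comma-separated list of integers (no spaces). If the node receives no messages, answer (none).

Round 1: pos1(id29) recv 42: fwd; pos2(id54) recv 29: drop; pos3(id49) recv 54: fwd; pos4(id31) recv 49: fwd; pos5(id67) recv 31: drop; pos6(id43) recv 67: fwd; pos0(id42) recv 43: fwd
Round 2: pos2(id54) recv 42: drop; pos4(id31) recv 54: fwd; pos5(id67) recv 49: drop; pos0(id42) recv 67: fwd; pos1(id29) recv 43: fwd
Round 3: pos5(id67) recv 54: drop; pos1(id29) recv 67: fwd; pos2(id54) recv 43: drop
Round 4: pos2(id54) recv 67: fwd
Round 5: pos3(id49) recv 67: fwd
Round 6: pos4(id31) recv 67: fwd
Round 7: pos5(id67) recv 67: ELECTED

Answer: 42,43,67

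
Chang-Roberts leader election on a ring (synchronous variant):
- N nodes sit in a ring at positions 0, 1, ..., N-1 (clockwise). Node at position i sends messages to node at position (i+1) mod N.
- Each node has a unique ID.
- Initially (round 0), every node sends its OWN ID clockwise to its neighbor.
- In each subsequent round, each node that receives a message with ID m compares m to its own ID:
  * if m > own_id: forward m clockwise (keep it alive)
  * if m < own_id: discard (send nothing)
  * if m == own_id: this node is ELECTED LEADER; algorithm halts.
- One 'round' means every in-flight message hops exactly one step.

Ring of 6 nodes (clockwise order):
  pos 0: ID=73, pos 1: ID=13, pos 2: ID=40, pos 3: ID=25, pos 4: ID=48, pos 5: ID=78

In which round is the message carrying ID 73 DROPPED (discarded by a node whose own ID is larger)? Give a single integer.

Round 1: pos1(id13) recv 73: fwd; pos2(id40) recv 13: drop; pos3(id25) recv 40: fwd; pos4(id48) recv 25: drop; pos5(id78) recv 48: drop; pos0(id73) recv 78: fwd
Round 2: pos2(id40) recv 73: fwd; pos4(id48) recv 40: drop; pos1(id13) recv 78: fwd
Round 3: pos3(id25) recv 73: fwd; pos2(id40) recv 78: fwd
Round 4: pos4(id48) recv 73: fwd; pos3(id25) recv 78: fwd
Round 5: pos5(id78) recv 73: drop; pos4(id48) recv 78: fwd
Round 6: pos5(id78) recv 78: ELECTED
Message ID 73 originates at pos 0; dropped at pos 5 in round 5

Answer: 5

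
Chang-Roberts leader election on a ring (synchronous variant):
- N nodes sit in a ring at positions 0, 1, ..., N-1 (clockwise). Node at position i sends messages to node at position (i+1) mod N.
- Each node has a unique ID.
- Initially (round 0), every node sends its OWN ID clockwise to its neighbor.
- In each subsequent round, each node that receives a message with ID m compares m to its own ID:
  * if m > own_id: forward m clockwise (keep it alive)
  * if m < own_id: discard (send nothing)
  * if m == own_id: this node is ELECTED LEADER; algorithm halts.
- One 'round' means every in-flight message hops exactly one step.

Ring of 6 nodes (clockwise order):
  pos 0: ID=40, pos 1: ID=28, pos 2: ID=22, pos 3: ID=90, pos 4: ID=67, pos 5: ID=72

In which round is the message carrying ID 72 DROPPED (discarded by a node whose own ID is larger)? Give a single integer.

Round 1: pos1(id28) recv 40: fwd; pos2(id22) recv 28: fwd; pos3(id90) recv 22: drop; pos4(id67) recv 90: fwd; pos5(id72) recv 67: drop; pos0(id40) recv 72: fwd
Round 2: pos2(id22) recv 40: fwd; pos3(id90) recv 28: drop; pos5(id72) recv 90: fwd; pos1(id28) recv 72: fwd
Round 3: pos3(id90) recv 40: drop; pos0(id40) recv 90: fwd; pos2(id22) recv 72: fwd
Round 4: pos1(id28) recv 90: fwd; pos3(id90) recv 72: drop
Round 5: pos2(id22) recv 90: fwd
Round 6: pos3(id90) recv 90: ELECTED
Message ID 72 originates at pos 5; dropped at pos 3 in round 4

Answer: 4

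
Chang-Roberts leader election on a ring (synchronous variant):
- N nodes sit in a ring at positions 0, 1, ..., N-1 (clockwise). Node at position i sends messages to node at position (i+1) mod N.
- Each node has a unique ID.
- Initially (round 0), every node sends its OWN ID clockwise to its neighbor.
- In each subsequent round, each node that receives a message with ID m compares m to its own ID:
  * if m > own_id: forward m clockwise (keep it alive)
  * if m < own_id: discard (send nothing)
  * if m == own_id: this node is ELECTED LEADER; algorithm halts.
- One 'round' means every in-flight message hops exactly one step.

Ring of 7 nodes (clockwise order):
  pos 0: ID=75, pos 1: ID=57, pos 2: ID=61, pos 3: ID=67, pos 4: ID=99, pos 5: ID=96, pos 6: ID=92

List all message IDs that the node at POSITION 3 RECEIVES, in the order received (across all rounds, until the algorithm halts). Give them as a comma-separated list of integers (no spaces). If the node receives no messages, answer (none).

Round 1: pos1(id57) recv 75: fwd; pos2(id61) recv 57: drop; pos3(id67) recv 61: drop; pos4(id99) recv 67: drop; pos5(id96) recv 99: fwd; pos6(id92) recv 96: fwd; pos0(id75) recv 92: fwd
Round 2: pos2(id61) recv 75: fwd; pos6(id92) recv 99: fwd; pos0(id75) recv 96: fwd; pos1(id57) recv 92: fwd
Round 3: pos3(id67) recv 75: fwd; pos0(id75) recv 99: fwd; pos1(id57) recv 96: fwd; pos2(id61) recv 92: fwd
Round 4: pos4(id99) recv 75: drop; pos1(id57) recv 99: fwd; pos2(id61) recv 96: fwd; pos3(id67) recv 92: fwd
Round 5: pos2(id61) recv 99: fwd; pos3(id67) recv 96: fwd; pos4(id99) recv 92: drop
Round 6: pos3(id67) recv 99: fwd; pos4(id99) recv 96: drop
Round 7: pos4(id99) recv 99: ELECTED

Answer: 61,75,92,96,99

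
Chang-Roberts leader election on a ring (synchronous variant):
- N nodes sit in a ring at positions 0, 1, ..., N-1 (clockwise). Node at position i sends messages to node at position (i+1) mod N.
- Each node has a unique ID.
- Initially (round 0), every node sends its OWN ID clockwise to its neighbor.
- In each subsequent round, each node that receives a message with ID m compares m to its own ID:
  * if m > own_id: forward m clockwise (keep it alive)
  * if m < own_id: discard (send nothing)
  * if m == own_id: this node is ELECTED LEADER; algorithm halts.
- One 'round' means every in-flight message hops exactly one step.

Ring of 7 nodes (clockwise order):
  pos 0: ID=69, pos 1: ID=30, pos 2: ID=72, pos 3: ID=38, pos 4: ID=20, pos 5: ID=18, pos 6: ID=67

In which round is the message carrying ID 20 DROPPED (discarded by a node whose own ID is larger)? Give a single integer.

Answer: 2

Derivation:
Round 1: pos1(id30) recv 69: fwd; pos2(id72) recv 30: drop; pos3(id38) recv 72: fwd; pos4(id20) recv 38: fwd; pos5(id18) recv 20: fwd; pos6(id67) recv 18: drop; pos0(id69) recv 67: drop
Round 2: pos2(id72) recv 69: drop; pos4(id20) recv 72: fwd; pos5(id18) recv 38: fwd; pos6(id67) recv 20: drop
Round 3: pos5(id18) recv 72: fwd; pos6(id67) recv 38: drop
Round 4: pos6(id67) recv 72: fwd
Round 5: pos0(id69) recv 72: fwd
Round 6: pos1(id30) recv 72: fwd
Round 7: pos2(id72) recv 72: ELECTED
Message ID 20 originates at pos 4; dropped at pos 6 in round 2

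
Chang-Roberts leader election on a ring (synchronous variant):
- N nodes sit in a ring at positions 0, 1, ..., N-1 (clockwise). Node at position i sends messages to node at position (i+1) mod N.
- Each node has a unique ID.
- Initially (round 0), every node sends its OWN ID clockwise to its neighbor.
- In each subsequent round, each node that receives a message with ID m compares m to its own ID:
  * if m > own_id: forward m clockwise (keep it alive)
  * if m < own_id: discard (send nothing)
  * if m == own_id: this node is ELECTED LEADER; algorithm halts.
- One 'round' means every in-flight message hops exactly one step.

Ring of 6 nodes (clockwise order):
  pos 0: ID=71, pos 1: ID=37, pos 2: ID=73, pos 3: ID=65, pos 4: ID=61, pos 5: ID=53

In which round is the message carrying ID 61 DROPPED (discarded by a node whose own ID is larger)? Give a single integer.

Round 1: pos1(id37) recv 71: fwd; pos2(id73) recv 37: drop; pos3(id65) recv 73: fwd; pos4(id61) recv 65: fwd; pos5(id53) recv 61: fwd; pos0(id71) recv 53: drop
Round 2: pos2(id73) recv 71: drop; pos4(id61) recv 73: fwd; pos5(id53) recv 65: fwd; pos0(id71) recv 61: drop
Round 3: pos5(id53) recv 73: fwd; pos0(id71) recv 65: drop
Round 4: pos0(id71) recv 73: fwd
Round 5: pos1(id37) recv 73: fwd
Round 6: pos2(id73) recv 73: ELECTED
Message ID 61 originates at pos 4; dropped at pos 0 in round 2

Answer: 2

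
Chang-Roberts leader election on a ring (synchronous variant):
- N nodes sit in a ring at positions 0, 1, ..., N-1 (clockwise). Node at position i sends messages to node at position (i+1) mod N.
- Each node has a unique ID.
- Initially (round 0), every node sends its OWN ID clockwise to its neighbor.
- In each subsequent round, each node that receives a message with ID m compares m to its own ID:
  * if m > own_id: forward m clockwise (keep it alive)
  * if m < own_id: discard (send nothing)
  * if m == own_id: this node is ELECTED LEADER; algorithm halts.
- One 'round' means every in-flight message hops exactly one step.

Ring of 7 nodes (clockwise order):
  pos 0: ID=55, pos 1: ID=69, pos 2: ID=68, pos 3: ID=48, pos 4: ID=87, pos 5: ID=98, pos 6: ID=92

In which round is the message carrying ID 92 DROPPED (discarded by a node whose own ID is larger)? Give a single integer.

Answer: 6

Derivation:
Round 1: pos1(id69) recv 55: drop; pos2(id68) recv 69: fwd; pos3(id48) recv 68: fwd; pos4(id87) recv 48: drop; pos5(id98) recv 87: drop; pos6(id92) recv 98: fwd; pos0(id55) recv 92: fwd
Round 2: pos3(id48) recv 69: fwd; pos4(id87) recv 68: drop; pos0(id55) recv 98: fwd; pos1(id69) recv 92: fwd
Round 3: pos4(id87) recv 69: drop; pos1(id69) recv 98: fwd; pos2(id68) recv 92: fwd
Round 4: pos2(id68) recv 98: fwd; pos3(id48) recv 92: fwd
Round 5: pos3(id48) recv 98: fwd; pos4(id87) recv 92: fwd
Round 6: pos4(id87) recv 98: fwd; pos5(id98) recv 92: drop
Round 7: pos5(id98) recv 98: ELECTED
Message ID 92 originates at pos 6; dropped at pos 5 in round 6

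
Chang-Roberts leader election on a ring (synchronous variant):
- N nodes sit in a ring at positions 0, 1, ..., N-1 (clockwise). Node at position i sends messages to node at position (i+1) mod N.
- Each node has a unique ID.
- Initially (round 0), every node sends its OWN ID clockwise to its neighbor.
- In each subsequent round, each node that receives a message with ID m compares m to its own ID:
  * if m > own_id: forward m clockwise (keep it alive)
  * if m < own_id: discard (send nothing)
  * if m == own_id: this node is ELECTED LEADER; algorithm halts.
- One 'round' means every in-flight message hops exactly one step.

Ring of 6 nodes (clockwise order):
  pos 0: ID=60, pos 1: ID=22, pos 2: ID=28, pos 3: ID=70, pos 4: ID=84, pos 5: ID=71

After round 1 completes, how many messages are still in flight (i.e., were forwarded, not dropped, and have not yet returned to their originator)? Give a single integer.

Answer: 3

Derivation:
Round 1: pos1(id22) recv 60: fwd; pos2(id28) recv 22: drop; pos3(id70) recv 28: drop; pos4(id84) recv 70: drop; pos5(id71) recv 84: fwd; pos0(id60) recv 71: fwd
After round 1: 3 messages still in flight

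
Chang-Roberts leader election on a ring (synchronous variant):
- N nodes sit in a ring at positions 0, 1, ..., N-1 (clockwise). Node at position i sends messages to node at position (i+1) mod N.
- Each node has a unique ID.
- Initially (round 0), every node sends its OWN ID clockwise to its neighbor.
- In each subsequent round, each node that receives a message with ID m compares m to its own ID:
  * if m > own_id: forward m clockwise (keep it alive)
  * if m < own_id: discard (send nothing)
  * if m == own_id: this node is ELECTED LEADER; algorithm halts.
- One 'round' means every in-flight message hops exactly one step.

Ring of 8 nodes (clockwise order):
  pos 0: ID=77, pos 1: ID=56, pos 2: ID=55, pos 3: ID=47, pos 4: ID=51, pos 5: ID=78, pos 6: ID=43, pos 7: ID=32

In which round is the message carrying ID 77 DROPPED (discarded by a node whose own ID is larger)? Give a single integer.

Round 1: pos1(id56) recv 77: fwd; pos2(id55) recv 56: fwd; pos3(id47) recv 55: fwd; pos4(id51) recv 47: drop; pos5(id78) recv 51: drop; pos6(id43) recv 78: fwd; pos7(id32) recv 43: fwd; pos0(id77) recv 32: drop
Round 2: pos2(id55) recv 77: fwd; pos3(id47) recv 56: fwd; pos4(id51) recv 55: fwd; pos7(id32) recv 78: fwd; pos0(id77) recv 43: drop
Round 3: pos3(id47) recv 77: fwd; pos4(id51) recv 56: fwd; pos5(id78) recv 55: drop; pos0(id77) recv 78: fwd
Round 4: pos4(id51) recv 77: fwd; pos5(id78) recv 56: drop; pos1(id56) recv 78: fwd
Round 5: pos5(id78) recv 77: drop; pos2(id55) recv 78: fwd
Round 6: pos3(id47) recv 78: fwd
Round 7: pos4(id51) recv 78: fwd
Round 8: pos5(id78) recv 78: ELECTED
Message ID 77 originates at pos 0; dropped at pos 5 in round 5

Answer: 5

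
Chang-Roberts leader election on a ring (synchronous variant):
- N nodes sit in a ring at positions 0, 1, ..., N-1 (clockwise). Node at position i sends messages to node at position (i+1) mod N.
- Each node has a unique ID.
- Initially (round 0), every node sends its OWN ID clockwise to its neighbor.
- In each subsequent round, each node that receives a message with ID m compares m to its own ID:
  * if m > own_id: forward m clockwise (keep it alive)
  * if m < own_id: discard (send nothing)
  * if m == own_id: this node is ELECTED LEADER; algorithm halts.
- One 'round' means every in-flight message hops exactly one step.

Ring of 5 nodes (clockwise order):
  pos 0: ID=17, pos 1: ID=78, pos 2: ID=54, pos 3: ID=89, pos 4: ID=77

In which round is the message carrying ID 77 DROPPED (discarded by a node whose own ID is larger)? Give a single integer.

Answer: 2

Derivation:
Round 1: pos1(id78) recv 17: drop; pos2(id54) recv 78: fwd; pos3(id89) recv 54: drop; pos4(id77) recv 89: fwd; pos0(id17) recv 77: fwd
Round 2: pos3(id89) recv 78: drop; pos0(id17) recv 89: fwd; pos1(id78) recv 77: drop
Round 3: pos1(id78) recv 89: fwd
Round 4: pos2(id54) recv 89: fwd
Round 5: pos3(id89) recv 89: ELECTED
Message ID 77 originates at pos 4; dropped at pos 1 in round 2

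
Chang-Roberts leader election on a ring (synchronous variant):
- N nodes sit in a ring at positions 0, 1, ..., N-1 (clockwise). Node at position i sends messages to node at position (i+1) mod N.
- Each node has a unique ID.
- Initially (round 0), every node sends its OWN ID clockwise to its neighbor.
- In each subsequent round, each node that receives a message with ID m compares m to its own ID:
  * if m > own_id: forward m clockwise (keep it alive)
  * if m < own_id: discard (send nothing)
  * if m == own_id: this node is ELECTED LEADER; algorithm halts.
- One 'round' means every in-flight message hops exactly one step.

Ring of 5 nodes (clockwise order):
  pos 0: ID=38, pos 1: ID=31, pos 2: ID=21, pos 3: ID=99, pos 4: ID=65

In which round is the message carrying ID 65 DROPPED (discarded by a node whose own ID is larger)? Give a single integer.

Answer: 4

Derivation:
Round 1: pos1(id31) recv 38: fwd; pos2(id21) recv 31: fwd; pos3(id99) recv 21: drop; pos4(id65) recv 99: fwd; pos0(id38) recv 65: fwd
Round 2: pos2(id21) recv 38: fwd; pos3(id99) recv 31: drop; pos0(id38) recv 99: fwd; pos1(id31) recv 65: fwd
Round 3: pos3(id99) recv 38: drop; pos1(id31) recv 99: fwd; pos2(id21) recv 65: fwd
Round 4: pos2(id21) recv 99: fwd; pos3(id99) recv 65: drop
Round 5: pos3(id99) recv 99: ELECTED
Message ID 65 originates at pos 4; dropped at pos 3 in round 4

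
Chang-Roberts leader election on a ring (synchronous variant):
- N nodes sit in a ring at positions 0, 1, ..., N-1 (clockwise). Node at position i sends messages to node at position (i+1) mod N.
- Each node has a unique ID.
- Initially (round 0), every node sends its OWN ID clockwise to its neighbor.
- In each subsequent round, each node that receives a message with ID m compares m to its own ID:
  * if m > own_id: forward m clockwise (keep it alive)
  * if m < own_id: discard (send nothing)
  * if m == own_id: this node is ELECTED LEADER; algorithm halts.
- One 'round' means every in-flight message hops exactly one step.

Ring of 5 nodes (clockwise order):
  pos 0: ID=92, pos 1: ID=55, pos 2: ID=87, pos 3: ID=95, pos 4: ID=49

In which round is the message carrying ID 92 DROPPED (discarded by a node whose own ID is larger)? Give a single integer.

Round 1: pos1(id55) recv 92: fwd; pos2(id87) recv 55: drop; pos3(id95) recv 87: drop; pos4(id49) recv 95: fwd; pos0(id92) recv 49: drop
Round 2: pos2(id87) recv 92: fwd; pos0(id92) recv 95: fwd
Round 3: pos3(id95) recv 92: drop; pos1(id55) recv 95: fwd
Round 4: pos2(id87) recv 95: fwd
Round 5: pos3(id95) recv 95: ELECTED
Message ID 92 originates at pos 0; dropped at pos 3 in round 3

Answer: 3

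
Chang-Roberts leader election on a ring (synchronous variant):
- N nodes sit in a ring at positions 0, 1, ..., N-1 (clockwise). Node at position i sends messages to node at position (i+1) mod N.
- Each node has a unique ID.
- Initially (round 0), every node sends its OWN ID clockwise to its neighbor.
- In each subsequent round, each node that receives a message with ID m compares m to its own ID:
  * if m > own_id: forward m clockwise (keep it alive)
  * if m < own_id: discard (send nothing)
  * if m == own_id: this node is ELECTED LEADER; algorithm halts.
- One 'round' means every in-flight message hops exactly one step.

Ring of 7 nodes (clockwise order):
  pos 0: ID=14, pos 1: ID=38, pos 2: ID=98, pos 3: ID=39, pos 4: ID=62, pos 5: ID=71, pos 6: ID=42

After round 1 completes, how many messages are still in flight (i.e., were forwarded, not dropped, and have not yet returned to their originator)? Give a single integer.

Answer: 3

Derivation:
Round 1: pos1(id38) recv 14: drop; pos2(id98) recv 38: drop; pos3(id39) recv 98: fwd; pos4(id62) recv 39: drop; pos5(id71) recv 62: drop; pos6(id42) recv 71: fwd; pos0(id14) recv 42: fwd
After round 1: 3 messages still in flight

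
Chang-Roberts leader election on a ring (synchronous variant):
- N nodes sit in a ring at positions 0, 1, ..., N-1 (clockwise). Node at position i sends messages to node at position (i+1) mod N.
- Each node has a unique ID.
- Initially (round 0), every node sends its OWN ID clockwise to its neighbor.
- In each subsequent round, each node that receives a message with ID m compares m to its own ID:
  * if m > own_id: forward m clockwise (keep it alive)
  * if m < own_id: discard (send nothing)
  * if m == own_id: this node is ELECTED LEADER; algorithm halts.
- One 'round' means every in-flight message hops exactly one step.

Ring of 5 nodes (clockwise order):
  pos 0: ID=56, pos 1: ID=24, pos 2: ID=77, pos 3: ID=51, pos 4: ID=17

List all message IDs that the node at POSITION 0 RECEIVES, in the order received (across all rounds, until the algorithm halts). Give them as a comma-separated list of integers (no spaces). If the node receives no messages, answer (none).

Round 1: pos1(id24) recv 56: fwd; pos2(id77) recv 24: drop; pos3(id51) recv 77: fwd; pos4(id17) recv 51: fwd; pos0(id56) recv 17: drop
Round 2: pos2(id77) recv 56: drop; pos4(id17) recv 77: fwd; pos0(id56) recv 51: drop
Round 3: pos0(id56) recv 77: fwd
Round 4: pos1(id24) recv 77: fwd
Round 5: pos2(id77) recv 77: ELECTED

Answer: 17,51,77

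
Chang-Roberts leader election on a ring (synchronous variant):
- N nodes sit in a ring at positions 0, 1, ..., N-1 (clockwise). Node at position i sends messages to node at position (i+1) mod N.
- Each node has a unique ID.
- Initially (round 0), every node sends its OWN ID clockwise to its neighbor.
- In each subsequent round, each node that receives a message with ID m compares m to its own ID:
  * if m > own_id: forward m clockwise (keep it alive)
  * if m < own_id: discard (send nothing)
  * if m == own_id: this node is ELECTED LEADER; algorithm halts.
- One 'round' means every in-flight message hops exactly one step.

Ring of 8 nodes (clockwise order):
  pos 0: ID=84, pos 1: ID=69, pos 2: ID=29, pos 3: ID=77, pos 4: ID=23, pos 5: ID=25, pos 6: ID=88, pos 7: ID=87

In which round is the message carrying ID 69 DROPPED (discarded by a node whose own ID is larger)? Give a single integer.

Answer: 2

Derivation:
Round 1: pos1(id69) recv 84: fwd; pos2(id29) recv 69: fwd; pos3(id77) recv 29: drop; pos4(id23) recv 77: fwd; pos5(id25) recv 23: drop; pos6(id88) recv 25: drop; pos7(id87) recv 88: fwd; pos0(id84) recv 87: fwd
Round 2: pos2(id29) recv 84: fwd; pos3(id77) recv 69: drop; pos5(id25) recv 77: fwd; pos0(id84) recv 88: fwd; pos1(id69) recv 87: fwd
Round 3: pos3(id77) recv 84: fwd; pos6(id88) recv 77: drop; pos1(id69) recv 88: fwd; pos2(id29) recv 87: fwd
Round 4: pos4(id23) recv 84: fwd; pos2(id29) recv 88: fwd; pos3(id77) recv 87: fwd
Round 5: pos5(id25) recv 84: fwd; pos3(id77) recv 88: fwd; pos4(id23) recv 87: fwd
Round 6: pos6(id88) recv 84: drop; pos4(id23) recv 88: fwd; pos5(id25) recv 87: fwd
Round 7: pos5(id25) recv 88: fwd; pos6(id88) recv 87: drop
Round 8: pos6(id88) recv 88: ELECTED
Message ID 69 originates at pos 1; dropped at pos 3 in round 2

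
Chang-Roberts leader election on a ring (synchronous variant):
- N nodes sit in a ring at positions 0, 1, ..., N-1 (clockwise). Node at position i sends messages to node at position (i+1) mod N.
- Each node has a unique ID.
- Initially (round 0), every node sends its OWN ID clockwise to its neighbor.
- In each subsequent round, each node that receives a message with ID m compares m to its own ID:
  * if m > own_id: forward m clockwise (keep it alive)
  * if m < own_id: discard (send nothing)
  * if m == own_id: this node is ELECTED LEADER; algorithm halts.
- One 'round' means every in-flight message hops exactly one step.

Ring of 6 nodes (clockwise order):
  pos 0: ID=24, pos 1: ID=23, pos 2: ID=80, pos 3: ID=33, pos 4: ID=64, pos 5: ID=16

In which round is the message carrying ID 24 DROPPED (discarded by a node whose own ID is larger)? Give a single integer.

Answer: 2

Derivation:
Round 1: pos1(id23) recv 24: fwd; pos2(id80) recv 23: drop; pos3(id33) recv 80: fwd; pos4(id64) recv 33: drop; pos5(id16) recv 64: fwd; pos0(id24) recv 16: drop
Round 2: pos2(id80) recv 24: drop; pos4(id64) recv 80: fwd; pos0(id24) recv 64: fwd
Round 3: pos5(id16) recv 80: fwd; pos1(id23) recv 64: fwd
Round 4: pos0(id24) recv 80: fwd; pos2(id80) recv 64: drop
Round 5: pos1(id23) recv 80: fwd
Round 6: pos2(id80) recv 80: ELECTED
Message ID 24 originates at pos 0; dropped at pos 2 in round 2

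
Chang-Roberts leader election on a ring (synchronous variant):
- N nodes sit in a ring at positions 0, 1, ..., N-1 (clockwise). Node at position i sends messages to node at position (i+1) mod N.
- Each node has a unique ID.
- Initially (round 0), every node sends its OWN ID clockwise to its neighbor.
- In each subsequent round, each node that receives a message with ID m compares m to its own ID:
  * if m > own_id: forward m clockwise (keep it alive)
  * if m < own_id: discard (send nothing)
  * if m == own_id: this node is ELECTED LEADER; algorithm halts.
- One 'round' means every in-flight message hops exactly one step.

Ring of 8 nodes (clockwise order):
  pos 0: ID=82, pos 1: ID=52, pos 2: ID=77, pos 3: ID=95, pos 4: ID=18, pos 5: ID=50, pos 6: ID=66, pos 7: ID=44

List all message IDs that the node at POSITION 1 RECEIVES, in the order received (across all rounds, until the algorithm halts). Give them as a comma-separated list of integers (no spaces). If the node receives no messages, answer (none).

Round 1: pos1(id52) recv 82: fwd; pos2(id77) recv 52: drop; pos3(id95) recv 77: drop; pos4(id18) recv 95: fwd; pos5(id50) recv 18: drop; pos6(id66) recv 50: drop; pos7(id44) recv 66: fwd; pos0(id82) recv 44: drop
Round 2: pos2(id77) recv 82: fwd; pos5(id50) recv 95: fwd; pos0(id82) recv 66: drop
Round 3: pos3(id95) recv 82: drop; pos6(id66) recv 95: fwd
Round 4: pos7(id44) recv 95: fwd
Round 5: pos0(id82) recv 95: fwd
Round 6: pos1(id52) recv 95: fwd
Round 7: pos2(id77) recv 95: fwd
Round 8: pos3(id95) recv 95: ELECTED

Answer: 82,95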